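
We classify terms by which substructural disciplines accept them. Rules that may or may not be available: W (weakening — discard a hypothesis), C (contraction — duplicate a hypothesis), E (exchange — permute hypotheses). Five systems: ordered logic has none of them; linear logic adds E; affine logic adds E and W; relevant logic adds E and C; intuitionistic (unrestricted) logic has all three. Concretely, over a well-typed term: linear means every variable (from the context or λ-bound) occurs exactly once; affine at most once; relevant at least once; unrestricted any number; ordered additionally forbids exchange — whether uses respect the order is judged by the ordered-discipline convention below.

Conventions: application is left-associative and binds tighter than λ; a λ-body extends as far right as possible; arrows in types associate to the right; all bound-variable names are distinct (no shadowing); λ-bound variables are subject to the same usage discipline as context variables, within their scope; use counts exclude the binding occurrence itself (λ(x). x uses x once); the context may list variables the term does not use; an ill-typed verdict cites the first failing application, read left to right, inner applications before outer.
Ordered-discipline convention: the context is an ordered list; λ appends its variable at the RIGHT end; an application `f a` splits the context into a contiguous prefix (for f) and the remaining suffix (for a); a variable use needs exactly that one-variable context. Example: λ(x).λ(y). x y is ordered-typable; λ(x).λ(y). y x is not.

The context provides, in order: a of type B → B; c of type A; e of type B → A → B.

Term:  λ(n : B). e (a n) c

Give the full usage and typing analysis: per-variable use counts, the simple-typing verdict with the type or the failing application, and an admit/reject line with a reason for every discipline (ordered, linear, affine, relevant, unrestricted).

usage: a: 1, c: 1, e: 1, n [bound]: 1
use order (left to right): e, a, n, c
typing: ✓ — B → B
ordered ✗ (use order e, a, n, c needs exchange)
linear ✓ (exactly-once usage across a, c, e, n)
affine ✓ (none of a, c, e, n used more than once)
relevant ✓ (every one of a, c, e, n appears)
unrestricted ✓ (simply typable at B → B; W, C, E all held)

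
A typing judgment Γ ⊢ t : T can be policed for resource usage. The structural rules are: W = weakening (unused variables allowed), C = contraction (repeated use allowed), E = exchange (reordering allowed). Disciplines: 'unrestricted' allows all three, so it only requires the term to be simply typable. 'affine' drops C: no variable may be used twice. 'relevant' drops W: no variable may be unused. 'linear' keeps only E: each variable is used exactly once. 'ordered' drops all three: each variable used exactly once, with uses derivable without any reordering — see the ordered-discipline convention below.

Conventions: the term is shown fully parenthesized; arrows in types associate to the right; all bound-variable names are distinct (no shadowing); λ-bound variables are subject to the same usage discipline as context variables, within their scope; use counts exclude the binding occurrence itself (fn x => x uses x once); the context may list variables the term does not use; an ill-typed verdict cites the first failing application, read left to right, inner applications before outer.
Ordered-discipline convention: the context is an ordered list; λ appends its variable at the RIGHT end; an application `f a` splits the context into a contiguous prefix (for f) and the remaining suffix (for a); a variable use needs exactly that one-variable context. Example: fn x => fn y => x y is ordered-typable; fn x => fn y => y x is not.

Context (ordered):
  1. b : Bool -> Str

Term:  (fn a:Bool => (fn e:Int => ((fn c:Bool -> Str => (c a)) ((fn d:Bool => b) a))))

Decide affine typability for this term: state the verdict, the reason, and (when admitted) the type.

no — a ×2 used more than once (contraction)
use counts: b=1; a [bound]=2; e [bound]=0; c [bound]=1; d [bound]=0
left-to-right use order: c, a, b, a
typing: ✓ — Bool -> Int -> Str
summary: ordered ✗, linear ✗, affine ✗, relevant ✗, unrestricted ✓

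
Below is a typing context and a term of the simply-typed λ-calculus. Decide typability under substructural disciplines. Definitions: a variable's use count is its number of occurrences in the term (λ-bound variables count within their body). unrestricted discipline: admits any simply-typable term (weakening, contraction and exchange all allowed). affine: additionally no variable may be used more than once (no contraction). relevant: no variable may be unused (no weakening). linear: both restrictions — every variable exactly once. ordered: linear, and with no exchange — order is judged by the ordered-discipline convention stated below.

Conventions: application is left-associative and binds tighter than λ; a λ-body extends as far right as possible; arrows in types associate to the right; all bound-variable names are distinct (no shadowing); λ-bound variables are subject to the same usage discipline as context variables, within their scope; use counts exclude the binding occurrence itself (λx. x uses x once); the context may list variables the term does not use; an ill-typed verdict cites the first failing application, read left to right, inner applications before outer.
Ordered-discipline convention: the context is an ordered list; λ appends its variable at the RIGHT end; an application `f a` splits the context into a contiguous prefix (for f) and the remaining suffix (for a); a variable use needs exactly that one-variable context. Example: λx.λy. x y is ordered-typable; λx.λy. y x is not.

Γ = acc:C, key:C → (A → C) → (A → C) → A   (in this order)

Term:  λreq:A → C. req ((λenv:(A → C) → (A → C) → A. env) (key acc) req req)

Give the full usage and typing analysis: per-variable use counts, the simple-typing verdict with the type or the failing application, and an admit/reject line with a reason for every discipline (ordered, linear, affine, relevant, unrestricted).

use counts: acc: 1, key: 1, req [bound]: 3, env [bound]: 1
uses in reading order: req, env, key, acc, req, req
typing: the term checks, with type (A → C) → C
ordered: ✗, uses contraction: req ×3
linear: ✗, uses contraction: req ×3
affine: ✗, uses contraction: req ×3
relevant: ✓, at least one use each (acc, key, req, env)
unrestricted: ✓, typability at (A → C) → C is all that's needed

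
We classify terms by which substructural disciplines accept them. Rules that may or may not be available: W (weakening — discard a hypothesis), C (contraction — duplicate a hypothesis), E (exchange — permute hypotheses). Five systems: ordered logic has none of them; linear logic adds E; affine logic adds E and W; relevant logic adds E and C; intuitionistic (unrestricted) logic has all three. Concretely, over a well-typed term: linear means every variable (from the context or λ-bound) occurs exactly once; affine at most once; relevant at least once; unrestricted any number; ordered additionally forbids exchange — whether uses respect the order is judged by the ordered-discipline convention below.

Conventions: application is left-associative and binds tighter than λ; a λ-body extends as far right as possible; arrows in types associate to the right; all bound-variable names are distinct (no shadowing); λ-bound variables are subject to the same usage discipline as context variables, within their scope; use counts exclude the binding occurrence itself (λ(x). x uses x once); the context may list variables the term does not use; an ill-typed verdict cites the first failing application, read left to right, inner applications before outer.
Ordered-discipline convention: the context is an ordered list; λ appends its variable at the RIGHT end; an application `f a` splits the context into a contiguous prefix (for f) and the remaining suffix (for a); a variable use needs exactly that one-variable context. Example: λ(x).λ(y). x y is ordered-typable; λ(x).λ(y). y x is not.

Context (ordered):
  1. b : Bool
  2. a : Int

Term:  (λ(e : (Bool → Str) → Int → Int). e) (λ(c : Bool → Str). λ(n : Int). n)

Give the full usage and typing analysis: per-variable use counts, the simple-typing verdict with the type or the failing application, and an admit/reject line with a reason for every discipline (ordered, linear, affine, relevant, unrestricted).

use counts: b: 0×; a: 0×; e [bound]: 1×; c [bound]: 0×; n [bound]: 1×
order of uses: e, n
typing: the term checks, with type (Bool → Str) → Int → Int
ordered ✗ (b, a, c never used (weakening))
linear ✗ (b, a, c never used (weakening))
affine ✓ (no duplicate uses among b, a, e, c, n)
relevant ✗ (b, a, c never used (weakening))
unrestricted ✓ (well-typed at (Bool → Str) → Int → Int; no restrictions here)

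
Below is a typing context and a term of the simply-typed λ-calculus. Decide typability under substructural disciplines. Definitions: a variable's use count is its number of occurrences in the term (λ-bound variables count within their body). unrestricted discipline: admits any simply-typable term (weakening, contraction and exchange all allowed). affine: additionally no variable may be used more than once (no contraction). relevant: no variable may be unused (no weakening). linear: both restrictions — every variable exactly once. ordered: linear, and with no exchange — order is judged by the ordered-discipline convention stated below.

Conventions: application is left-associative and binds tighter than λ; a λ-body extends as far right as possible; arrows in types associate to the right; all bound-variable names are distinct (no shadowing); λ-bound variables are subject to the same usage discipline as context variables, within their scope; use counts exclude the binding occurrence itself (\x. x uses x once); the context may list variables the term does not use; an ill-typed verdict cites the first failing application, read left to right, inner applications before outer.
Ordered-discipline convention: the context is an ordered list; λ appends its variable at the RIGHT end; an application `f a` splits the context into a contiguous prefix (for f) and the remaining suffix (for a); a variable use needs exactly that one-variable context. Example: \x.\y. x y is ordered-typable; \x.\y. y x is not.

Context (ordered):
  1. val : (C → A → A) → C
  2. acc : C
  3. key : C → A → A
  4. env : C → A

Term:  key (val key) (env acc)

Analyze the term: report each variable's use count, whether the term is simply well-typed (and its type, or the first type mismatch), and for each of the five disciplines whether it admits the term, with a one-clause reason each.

counts: val: 1×, acc: 1×, key: 2×, env: 1×
use order (left to right): key, val, key, env, acc
typing: ✓ — A
ordered ✗ (repeated use of key ×2)
linear ✗ (repeated use of key ×2)
affine ✗ (repeated use of key ×2)
relevant ✓ (at least one use each (val, acc, key, env))
unrestricted ✓ (typability at A is all that's needed)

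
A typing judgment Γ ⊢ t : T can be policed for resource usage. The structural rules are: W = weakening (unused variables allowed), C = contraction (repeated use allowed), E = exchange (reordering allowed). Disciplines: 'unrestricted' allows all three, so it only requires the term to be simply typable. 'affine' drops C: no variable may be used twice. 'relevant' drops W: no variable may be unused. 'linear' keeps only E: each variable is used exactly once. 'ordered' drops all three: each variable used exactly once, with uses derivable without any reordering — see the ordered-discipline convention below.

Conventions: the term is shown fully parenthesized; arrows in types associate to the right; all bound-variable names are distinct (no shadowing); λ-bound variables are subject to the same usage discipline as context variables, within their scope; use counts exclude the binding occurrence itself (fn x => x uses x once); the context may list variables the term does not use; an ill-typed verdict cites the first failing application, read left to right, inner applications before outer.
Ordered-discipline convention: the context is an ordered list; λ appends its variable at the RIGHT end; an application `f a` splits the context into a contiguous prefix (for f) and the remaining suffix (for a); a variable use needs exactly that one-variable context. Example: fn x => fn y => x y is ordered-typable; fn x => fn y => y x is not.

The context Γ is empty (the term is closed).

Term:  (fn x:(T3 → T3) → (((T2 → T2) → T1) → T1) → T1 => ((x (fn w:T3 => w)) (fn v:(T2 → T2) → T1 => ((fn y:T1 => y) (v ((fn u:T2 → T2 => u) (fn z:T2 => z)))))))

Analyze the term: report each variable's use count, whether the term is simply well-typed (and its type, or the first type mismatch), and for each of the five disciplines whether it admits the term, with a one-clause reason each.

counts: x (bound)=1, w (bound)=1, v (bound)=1, y (bound)=1, u (bound)=1, z (bound)=1
use order (left to right): x, w, y, v, u, z
typing: the term checks, with type ((T3 → T3) → (((T2 → T2) → T1) → T1) → T1) → T1
ordered: ✓ — single-use (x, w, v, y, u, z), ordered derivation ok
linear: ✓ — x, w, v, y, u, z: one use apiece
affine: ✓ — no duplicate uses among x, w, v, y, u, z
relevant: ✓ — at least one use each (x, w, v, y, u, z)
unrestricted: ✓ — well-typed at ((T3 → T3) → (((T2 → T2) → T1) → T1) → T1) → T1; no restrictions here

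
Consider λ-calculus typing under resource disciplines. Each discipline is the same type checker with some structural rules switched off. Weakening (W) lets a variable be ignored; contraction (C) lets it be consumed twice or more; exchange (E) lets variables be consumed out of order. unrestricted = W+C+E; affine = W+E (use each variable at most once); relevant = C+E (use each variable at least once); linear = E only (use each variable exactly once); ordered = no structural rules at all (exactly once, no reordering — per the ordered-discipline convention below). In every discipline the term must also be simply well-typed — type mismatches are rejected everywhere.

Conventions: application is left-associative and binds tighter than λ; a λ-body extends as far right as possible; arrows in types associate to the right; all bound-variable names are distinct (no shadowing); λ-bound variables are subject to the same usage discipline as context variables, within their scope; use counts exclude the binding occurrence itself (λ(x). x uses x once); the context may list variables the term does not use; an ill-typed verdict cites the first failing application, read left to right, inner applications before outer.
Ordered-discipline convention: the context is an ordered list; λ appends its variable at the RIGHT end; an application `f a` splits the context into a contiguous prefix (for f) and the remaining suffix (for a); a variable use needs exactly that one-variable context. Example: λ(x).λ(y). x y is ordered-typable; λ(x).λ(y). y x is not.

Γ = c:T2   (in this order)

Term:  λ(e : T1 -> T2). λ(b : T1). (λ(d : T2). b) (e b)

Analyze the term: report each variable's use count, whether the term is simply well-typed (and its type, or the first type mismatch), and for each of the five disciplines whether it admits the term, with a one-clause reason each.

counts: c: 0, e (bound): 1, b (bound): 2, d (bound): 0
uses in reading order: b, e, b
typing: well-typed at (T1 -> T2) -> T1 -> T1
ordered: ✗ — needs contraction — b ×2; c, d left unused
linear: ✗ — needs contraction — b ×2; c, d left unused
affine: ✗ — needs contraction — b ×2
relevant: ✗ — c, d left unused
unrestricted: ✓ — typability at (T1 -> T2) -> T1 -> T1 is all that's needed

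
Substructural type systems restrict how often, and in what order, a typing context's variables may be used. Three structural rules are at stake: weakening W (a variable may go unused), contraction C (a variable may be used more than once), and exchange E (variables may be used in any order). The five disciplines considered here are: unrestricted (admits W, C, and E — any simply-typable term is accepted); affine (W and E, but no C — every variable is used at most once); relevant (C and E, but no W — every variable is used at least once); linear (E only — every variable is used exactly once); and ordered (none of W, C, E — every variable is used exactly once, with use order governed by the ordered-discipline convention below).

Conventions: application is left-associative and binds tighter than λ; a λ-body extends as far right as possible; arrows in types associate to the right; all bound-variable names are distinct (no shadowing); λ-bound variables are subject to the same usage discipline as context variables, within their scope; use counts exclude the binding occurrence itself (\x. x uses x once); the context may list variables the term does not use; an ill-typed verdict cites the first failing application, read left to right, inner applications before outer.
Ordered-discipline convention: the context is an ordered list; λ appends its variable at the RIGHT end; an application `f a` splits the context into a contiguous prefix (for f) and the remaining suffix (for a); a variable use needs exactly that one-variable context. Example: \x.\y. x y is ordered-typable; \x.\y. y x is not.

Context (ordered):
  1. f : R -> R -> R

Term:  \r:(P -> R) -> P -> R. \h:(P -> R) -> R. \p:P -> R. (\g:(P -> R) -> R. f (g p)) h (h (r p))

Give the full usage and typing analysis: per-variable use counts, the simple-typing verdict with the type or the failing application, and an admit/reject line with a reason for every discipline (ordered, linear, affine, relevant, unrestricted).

counts: f: 1×, r (bound): 1×, h (bound): 2×, p (bound): 2×, g (bound): 1×
use order (left to right): f, g, p, h, h, r, p
typing: ✓ — ((P -> R) -> P -> R) -> ((P -> R) -> R) -> (P -> R) -> R
ordered ✗ (repeated use of h ×2, p ×2)
linear ✗ (repeated use of h ×2, p ×2)
affine ✗ (repeated use of h ×2, p ×2)
relevant ✓ (every one of f, r, h, p, g appears)
unrestricted ✓ (well-typed at ((P -> R) -> P -> R) -> ((P -> R) -> R) -> (P -> R) -> R; no restrictions here)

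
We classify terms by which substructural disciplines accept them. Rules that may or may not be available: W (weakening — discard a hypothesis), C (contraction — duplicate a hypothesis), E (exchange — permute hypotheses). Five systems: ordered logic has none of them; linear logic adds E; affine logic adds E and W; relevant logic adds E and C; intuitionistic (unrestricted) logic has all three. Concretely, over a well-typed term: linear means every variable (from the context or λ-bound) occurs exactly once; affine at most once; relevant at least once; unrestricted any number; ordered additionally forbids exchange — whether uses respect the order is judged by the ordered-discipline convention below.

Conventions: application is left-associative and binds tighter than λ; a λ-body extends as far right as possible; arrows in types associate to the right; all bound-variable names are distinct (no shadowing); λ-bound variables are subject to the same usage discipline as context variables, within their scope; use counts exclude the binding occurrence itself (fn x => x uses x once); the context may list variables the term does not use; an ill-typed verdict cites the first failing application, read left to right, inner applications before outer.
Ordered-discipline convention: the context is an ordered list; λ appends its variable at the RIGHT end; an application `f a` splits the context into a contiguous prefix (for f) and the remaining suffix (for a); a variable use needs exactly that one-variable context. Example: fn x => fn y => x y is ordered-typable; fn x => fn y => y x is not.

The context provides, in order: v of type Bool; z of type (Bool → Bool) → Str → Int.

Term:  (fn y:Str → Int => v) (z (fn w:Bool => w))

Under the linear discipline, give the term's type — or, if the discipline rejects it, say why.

not well-typed under linear — unused: y — weakening required
counts: v=1, z=1, y [bound]=0, w [bound]=1
uses in reading order: v, z, w
typing: the term checks, with type Bool
per-discipline verdicts: ordered ✗ · linear ✗ · affine ✓ · relevant ✗ · unrestricted ✓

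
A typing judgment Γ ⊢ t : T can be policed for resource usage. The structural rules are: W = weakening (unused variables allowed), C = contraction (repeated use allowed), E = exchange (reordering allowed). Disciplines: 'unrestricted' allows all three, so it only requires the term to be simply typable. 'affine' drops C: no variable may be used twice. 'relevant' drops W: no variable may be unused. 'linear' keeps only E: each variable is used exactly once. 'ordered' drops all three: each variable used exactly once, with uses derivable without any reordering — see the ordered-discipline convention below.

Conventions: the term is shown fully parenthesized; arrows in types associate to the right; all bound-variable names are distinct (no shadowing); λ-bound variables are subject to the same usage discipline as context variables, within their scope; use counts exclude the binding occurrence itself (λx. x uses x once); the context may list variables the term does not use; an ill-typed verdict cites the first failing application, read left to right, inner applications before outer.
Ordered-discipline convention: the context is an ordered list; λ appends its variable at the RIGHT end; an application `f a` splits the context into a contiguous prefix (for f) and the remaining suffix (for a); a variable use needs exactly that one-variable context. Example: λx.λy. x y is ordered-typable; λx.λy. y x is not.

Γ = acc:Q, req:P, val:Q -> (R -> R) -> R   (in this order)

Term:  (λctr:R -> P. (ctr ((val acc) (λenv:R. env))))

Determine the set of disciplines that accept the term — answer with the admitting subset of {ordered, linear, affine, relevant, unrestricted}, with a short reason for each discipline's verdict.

admitting disciplines: affine, unrestricted
usage: acc: 1; req: 0; val: 1; ctr [bound]: 1; env [bound]: 1
use order (left to right): ctr, val, acc, env
typing: well-typed — term : (R -> P) -> P
ordered ✗ (needs weakening: req unused)
linear ✗ (needs weakening: req unused)
affine ✓ (at most one use each (acc, req, val, ctr, env))
relevant ✗ (needs weakening: req unused)
unrestricted ✓ (typability at (R -> P) -> P is all that's needed)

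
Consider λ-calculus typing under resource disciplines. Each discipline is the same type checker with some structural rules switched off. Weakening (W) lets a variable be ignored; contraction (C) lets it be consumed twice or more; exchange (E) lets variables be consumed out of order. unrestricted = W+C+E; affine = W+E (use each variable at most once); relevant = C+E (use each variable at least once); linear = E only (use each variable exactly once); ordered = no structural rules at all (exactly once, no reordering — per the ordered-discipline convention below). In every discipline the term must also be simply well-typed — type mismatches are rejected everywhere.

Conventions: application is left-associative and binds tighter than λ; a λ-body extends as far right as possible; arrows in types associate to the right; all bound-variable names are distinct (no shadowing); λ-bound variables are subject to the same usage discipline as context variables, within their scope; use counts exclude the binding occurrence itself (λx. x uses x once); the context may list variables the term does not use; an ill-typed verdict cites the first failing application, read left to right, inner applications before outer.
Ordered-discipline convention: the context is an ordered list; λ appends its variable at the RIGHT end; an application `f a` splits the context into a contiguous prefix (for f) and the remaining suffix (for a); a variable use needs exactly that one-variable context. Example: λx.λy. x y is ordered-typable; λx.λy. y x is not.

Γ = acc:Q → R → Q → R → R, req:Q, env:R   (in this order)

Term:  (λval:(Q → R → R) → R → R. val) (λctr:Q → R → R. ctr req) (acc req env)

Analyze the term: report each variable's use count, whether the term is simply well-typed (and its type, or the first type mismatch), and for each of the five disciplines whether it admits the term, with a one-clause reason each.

usage: acc ×1, req ×2, env ×1, val (λ-bound) ×1, ctr (λ-bound) ×1
order of uses: val, ctr, req, acc, req, env
typing: ✓ — R → R
ordered ✗ (uses contraction: req ×2)
linear ✗ (uses contraction: req ×2)
affine ✗ (uses contraction: req ×2)
relevant ✓ (acc, req, env, val, ctr: all used, weakening unneeded)
unrestricted ✓ (simply typable at R → R; W, C, E all held)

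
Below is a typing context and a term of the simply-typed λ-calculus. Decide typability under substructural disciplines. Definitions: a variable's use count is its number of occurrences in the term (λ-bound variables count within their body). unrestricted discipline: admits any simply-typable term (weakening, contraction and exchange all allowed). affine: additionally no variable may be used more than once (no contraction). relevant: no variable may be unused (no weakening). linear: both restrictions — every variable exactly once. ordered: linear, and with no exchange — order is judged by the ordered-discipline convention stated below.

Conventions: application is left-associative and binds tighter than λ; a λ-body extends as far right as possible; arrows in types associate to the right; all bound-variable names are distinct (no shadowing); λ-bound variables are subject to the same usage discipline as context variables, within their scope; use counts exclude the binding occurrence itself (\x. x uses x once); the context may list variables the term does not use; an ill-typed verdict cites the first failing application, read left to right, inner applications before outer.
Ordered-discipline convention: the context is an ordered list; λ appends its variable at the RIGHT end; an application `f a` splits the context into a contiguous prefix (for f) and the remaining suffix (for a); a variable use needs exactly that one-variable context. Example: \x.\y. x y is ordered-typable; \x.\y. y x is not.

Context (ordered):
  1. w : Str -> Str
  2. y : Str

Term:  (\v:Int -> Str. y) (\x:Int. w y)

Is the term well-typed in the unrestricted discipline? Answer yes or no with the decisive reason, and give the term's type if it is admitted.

yes — typability at Str is all that's needed; term : Str
counts: w ×1; y ×2; v [bound] ×0; x [bound] ×0
left-to-right use order: y, w, y
typing: ✓ — Str
across the five disciplines: ordered ✗, linear ✗, affine ✗, relevant ✗, unrestricted ✓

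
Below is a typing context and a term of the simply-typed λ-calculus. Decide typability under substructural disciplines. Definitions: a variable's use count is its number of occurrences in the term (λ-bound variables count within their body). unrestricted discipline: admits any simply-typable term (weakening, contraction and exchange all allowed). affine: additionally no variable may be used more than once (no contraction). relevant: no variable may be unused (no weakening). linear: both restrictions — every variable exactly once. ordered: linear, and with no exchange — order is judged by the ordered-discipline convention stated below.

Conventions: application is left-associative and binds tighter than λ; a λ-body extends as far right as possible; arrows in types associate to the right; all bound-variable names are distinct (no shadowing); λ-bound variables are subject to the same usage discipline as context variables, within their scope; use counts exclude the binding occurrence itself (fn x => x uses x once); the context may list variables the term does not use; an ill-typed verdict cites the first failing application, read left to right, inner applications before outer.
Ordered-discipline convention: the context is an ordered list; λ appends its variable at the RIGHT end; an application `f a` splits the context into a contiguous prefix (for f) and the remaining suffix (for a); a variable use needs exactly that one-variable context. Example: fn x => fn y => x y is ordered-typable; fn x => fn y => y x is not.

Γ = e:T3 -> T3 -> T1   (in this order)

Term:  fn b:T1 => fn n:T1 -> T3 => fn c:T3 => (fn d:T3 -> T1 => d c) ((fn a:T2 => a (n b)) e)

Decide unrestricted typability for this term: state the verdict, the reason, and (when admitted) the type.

no — fails simple typing
counts: e: 1×, b [bound]: 1×, n [bound]: 1×, c [bound]: 1×, d [bound]: 1×, a [bound]: 1×
uses in reading order: d, c, a, n, b, e
typing: ill-typed: applying a non-function (T2)
all disciplines: ordered ✗; linear ✗; affine ✗; relevant ✗; unrestricted ✗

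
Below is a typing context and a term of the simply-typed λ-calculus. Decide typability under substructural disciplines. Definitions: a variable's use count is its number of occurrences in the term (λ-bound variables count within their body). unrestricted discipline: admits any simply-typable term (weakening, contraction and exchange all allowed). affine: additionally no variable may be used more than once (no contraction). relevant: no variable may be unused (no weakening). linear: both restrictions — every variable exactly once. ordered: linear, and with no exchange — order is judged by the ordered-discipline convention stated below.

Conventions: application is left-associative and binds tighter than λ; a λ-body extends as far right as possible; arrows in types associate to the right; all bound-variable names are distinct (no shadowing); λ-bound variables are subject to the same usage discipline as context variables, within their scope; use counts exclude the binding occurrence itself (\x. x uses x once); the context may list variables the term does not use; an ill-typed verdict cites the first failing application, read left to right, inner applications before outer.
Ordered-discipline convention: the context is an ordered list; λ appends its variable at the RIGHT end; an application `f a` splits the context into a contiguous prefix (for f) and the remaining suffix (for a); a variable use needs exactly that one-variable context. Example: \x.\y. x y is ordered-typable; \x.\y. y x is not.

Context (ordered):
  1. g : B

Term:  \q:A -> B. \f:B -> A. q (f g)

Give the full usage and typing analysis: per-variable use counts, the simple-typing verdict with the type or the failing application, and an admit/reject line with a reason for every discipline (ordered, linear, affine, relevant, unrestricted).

usage: g: 1; q [bound]: 1; f [bound]: 1
left-to-right use order: q, f, g
typing: the term checks, with type (A -> B) -> (B -> A) -> B
ordered: ✗ — use order q, f, g needs exchange
linear: ✓ — exactly-once usage across g, q, f
affine: ✓ — none of g, q, f used more than once
relevant: ✓ — g, q, f: all used, weakening unneeded
unrestricted: ✓ — type-checks ((A -> B) -> (B -> A) -> B) and nothing is barred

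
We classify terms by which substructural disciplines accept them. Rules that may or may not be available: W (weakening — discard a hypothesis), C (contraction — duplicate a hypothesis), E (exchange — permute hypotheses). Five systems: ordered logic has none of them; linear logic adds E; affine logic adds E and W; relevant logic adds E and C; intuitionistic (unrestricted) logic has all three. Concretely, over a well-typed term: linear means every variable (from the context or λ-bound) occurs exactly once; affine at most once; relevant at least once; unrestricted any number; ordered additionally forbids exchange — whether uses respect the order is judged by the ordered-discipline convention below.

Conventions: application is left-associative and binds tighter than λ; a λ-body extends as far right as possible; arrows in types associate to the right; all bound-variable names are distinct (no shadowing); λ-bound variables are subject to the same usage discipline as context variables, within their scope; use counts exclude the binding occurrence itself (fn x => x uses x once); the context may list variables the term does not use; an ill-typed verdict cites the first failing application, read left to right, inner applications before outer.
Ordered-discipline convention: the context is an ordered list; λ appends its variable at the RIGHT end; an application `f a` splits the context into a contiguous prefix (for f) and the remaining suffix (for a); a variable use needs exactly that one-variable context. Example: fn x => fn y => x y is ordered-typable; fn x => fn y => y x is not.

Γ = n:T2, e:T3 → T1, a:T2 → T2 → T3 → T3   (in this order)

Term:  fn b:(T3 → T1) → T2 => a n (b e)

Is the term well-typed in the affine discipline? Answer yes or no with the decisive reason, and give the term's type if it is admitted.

yes — none of n, e, a, b used more than once; term : ((T3 → T1) → T2) → T3 → T3
variable uses: n ×1; e ×1; a ×1; b (bound) ×1
uses in reading order: a, n, b, e
typing: ✓ — ((T3 → T1) → T2) → T3 → T3
summary: ordered ✗; linear ✓; affine ✓; relevant ✓; unrestricted ✓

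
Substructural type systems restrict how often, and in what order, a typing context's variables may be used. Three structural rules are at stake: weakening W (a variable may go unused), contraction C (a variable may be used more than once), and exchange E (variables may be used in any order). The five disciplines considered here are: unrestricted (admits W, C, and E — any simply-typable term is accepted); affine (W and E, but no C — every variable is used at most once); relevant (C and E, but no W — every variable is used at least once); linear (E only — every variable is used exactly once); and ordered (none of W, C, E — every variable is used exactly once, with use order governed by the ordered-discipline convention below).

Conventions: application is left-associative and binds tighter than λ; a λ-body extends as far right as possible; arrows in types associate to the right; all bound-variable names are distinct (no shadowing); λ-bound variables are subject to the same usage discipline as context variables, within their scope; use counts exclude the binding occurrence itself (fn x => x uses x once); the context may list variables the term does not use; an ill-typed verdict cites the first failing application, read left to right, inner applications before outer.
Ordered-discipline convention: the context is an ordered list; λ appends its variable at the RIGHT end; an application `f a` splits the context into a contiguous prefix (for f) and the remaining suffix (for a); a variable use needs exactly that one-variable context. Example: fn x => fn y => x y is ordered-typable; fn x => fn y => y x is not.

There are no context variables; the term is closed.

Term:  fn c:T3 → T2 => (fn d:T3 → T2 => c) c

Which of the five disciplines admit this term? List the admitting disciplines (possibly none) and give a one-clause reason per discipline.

admitted in: unrestricted
counts: c (λ-bound) ×2; d (λ-bound) ×0
left-to-right use order: c, c
typing: the term checks, with type (T3 → T2) → T3 → T2
ordered: ✗, c ×2 used more than once (contraction); needs weakening: d unused
linear: ✗, c ×2 used more than once (contraction); needs weakening: d unused
affine: ✗, c ×2 used more than once (contraction)
relevant: ✗, needs weakening: d unused
unrestricted: ✓, typability at (T3 → T2) → T3 → T2 is all that's needed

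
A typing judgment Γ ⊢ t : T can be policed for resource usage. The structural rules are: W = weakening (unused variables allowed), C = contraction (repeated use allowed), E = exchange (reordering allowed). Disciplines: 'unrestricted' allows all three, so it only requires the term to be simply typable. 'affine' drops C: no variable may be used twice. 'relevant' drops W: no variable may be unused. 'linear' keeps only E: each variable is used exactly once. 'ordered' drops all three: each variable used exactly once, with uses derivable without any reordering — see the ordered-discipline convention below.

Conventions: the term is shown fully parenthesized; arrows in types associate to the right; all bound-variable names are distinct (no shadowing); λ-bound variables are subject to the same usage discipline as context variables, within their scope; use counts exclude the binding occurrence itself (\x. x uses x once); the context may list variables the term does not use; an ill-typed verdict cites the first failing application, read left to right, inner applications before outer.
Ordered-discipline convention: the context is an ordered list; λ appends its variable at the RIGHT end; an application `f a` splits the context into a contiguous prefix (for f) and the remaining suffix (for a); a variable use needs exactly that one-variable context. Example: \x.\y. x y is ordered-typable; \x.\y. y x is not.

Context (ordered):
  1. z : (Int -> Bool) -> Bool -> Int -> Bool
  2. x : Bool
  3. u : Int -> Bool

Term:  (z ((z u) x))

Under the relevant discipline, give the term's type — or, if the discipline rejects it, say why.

term : Bool -> Int -> Bool
use counts: z: 2, x: 1, u: 1
left-to-right use order: z, z, u, x
typing: ✓ — Bool -> Int -> Bool
per-discipline verdicts: ordered ✗ · linear ✗ · affine ✗ · relevant ✓ · unrestricted ✓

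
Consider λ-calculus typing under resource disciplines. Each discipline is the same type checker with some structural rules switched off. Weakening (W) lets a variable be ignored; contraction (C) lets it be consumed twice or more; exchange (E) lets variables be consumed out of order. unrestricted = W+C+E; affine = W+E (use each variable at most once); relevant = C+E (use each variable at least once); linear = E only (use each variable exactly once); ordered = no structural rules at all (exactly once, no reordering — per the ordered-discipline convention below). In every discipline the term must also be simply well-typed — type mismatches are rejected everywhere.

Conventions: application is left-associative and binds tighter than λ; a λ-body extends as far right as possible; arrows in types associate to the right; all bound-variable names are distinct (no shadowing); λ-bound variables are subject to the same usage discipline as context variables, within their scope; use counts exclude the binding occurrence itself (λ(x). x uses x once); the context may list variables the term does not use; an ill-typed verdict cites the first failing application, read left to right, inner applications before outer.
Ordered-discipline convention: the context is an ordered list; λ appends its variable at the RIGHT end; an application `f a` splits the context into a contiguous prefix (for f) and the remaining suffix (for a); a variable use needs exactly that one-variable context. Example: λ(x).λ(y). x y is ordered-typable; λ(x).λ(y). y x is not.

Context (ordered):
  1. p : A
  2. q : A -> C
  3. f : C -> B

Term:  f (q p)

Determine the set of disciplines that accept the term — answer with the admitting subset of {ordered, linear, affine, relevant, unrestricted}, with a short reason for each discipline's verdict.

admitted in: linear, affine, relevant, unrestricted
variable uses: p ×1, q ×1, f ×1
order of uses: f, q, p
typing: well-typed — term : B
ordered: ✗, no ordered split (uses run f, q, p)
linear: ✓, each of p, q, f used exactly once
affine: ✓, none of p, q, f used more than once
relevant: ✓, none of p, q, f goes unused
unrestricted: ✓, type-checks (B) and nothing is barred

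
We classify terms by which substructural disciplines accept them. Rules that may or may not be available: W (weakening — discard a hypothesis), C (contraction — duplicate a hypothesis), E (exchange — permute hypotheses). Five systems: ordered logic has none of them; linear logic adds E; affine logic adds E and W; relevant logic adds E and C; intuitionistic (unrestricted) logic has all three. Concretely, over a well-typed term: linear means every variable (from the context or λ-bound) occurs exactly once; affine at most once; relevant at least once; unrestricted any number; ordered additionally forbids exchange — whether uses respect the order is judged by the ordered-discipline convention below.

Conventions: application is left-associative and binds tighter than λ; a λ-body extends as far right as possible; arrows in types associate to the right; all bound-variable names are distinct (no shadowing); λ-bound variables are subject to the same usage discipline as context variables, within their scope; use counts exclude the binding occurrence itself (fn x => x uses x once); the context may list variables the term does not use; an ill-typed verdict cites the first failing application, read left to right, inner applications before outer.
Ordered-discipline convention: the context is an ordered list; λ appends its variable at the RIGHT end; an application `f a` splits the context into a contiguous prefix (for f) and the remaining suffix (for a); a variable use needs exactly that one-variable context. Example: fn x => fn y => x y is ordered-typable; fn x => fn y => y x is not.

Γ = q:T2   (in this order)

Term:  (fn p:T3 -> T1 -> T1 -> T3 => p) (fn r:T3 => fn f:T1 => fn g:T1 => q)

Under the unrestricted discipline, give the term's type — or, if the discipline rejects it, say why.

not well-typed under unrestricted — a type mismatch blocks all five
counts: q: 1×, p (λ-bound): 1×, r (λ-bound): 0×, f (λ-bound): 0×, g (λ-bound): 0×
uses in reading order: p, q
typing: ill-typed: a function awaiting T3 -> T1 -> T1 -> T3 gets T3 -> T1 -> T1 -> T2
across the five disciplines: ordered ✗, linear ✗, affine ✗, relevant ✗, unrestricted ✗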